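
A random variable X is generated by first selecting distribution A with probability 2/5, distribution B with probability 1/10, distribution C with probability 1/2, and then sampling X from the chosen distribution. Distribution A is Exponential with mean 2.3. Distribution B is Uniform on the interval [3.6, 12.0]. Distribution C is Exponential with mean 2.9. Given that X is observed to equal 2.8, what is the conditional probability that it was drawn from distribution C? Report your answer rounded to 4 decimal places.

0.5605

Likelihoods f(2.8 | ·): A: 0.128696; B: 0; C: 0.131306.
Posterior ∝ prior × likelihood. Numerator for C: 0.5·0.131306 = 0.0656528.
Normalizing constant: 0.4·0.128696 + 0.1·0 + 0.5·0.131306 = 0.117131.
P(C | observation) = 0.0656528 / 0.117131 = 0.560506.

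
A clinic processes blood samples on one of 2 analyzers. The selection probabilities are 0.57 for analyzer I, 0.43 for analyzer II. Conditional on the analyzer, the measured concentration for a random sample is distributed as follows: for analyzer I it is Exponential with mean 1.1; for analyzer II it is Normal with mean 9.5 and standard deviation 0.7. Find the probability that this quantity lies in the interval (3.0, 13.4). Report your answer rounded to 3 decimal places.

0.467

Conditional on each analyzer, P(3.0 < X < 13.4): I: 0.0653923; II: 1.
By total probability, P(3.0 < X < 13.4) = 0.57·0.0653923 + 0.43·1 = 0.467274.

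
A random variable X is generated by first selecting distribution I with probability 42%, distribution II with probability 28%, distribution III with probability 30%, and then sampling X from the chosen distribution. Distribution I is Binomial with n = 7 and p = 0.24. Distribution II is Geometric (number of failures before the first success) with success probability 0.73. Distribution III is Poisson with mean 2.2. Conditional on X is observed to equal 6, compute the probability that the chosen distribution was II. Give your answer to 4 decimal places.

Likelihoods P(X=6 | ·): I: 0.00101667; II: 0.000282817; III: 0.0174484.
Posterior ∝ prior × likelihood. Numerator for II: 0.28·0.000282817 = 7.91887e-05.
Normalizing constant: 0.42·0.00101667 + 0.28·0.000282817 + 0.3·0.0174484 = 0.00574071.
P(II | observation) = 7.91887e-05 / 0.00574071 = 0.0137942.

0.0138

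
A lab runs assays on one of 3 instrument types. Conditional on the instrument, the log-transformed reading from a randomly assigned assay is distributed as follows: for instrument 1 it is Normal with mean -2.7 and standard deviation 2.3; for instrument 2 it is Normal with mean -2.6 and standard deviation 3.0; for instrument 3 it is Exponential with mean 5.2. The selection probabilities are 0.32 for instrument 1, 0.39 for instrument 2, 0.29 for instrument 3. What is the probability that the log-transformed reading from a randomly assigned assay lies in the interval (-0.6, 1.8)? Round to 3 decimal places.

Conditional on each instrument, P(-0.6 < X < 1.8): 1: 0.155408; 2: 0.181259; 3: 0.292596.
By total probability, P(-0.6 < X < 1.8) = 0.32·0.155408 + 0.39·0.181259 + 0.29·0.292596 = 0.205275.

0.205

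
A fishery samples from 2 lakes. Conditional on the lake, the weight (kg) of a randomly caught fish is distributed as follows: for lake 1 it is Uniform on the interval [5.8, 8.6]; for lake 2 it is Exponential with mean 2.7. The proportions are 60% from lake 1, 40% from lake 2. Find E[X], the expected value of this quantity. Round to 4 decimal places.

5.4000

Component means — 1: 7.2; 2: 2.7.
E[X] = 0.6·7.2 + 0.4·2.7 = 5.4.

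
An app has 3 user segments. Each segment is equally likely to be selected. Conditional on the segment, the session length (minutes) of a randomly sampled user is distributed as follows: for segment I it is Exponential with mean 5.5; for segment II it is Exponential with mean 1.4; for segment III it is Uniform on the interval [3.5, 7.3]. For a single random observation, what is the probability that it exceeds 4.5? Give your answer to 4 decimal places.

0.4061

Conditional on each segment, P(X > 4.5): I: 0.441233; II: 0.040184; III: 0.736842.
By total probability, P(X > 4.5) = 0.333333·0.441233 + 0.333333·0.040184 + 0.333333·0.736842 = 0.406086.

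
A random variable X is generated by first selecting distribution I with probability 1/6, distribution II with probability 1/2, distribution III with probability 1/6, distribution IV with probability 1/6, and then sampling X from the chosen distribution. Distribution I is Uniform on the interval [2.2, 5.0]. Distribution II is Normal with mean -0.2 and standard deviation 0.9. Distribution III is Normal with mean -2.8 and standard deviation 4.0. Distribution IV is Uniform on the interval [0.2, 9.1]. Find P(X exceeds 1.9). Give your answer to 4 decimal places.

Conditional on each component, P(X > 1.9): I: 1; II: 0.00981533; III: 0.119997; IV: 0.808989.
By total probability, P(X > 1.9) = 0.166667·1 + 0.5·0.00981533 + 0.166667·0.119997 + 0.166667·0.808989 = 0.326405.

0.3264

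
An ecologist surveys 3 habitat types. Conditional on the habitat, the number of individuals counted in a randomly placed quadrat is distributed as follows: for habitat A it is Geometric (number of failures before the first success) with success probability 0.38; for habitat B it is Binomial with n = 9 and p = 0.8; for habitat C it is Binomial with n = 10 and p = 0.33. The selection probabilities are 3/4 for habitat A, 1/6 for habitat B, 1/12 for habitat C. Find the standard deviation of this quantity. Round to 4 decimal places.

2.8117

Per component, A: μ=1.63158, E[X²]=6.95568; B: μ=7.2, E[X²]=53.28; C: μ=3.3, E[X²]=13.101.
E[X] = 0.75·1.63158 + 0.166667·7.2 + 0.0833333·3.3 = 2.69868.
E[X²] = 0.75·6.95568 + 0.166667·53.28 + 0.0833333·13.101 = 15.1885.
Var(X) = E[X²] − (E[X])² = 15.1885 − 7.2829 = 7.90561.
SD(X) = √7.90561 = 2.81169.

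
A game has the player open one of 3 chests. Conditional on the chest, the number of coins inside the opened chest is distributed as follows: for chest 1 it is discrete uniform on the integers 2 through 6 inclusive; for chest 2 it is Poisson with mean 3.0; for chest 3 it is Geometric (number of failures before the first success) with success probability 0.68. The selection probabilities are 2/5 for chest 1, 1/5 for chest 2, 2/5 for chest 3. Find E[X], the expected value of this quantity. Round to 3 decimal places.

2.388

Component means — 1: 4; 2: 3; 3: 0.470588.
E[X] = 0.4·4 + 0.2·3 + 0.4·0.470588 = 2.38824.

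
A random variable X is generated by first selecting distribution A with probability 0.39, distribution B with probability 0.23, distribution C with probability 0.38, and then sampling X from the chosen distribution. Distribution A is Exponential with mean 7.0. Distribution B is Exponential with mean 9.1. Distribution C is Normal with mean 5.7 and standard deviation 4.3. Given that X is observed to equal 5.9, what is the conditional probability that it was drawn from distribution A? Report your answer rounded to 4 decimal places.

Likelihoods f(5.9 | ·): A: 0.061497; B: 0.0574623; C: 0.092677.
Posterior ∝ prior × likelihood. Numerator for A: 0.39·0.061497 = 0.0239838.
Normalizing constant: 0.39·0.061497 + 0.23·0.0574623 + 0.38·0.092677 = 0.0724174.
P(A | observation) = 0.0239838 / 0.0724174 = 0.331189.

0.3312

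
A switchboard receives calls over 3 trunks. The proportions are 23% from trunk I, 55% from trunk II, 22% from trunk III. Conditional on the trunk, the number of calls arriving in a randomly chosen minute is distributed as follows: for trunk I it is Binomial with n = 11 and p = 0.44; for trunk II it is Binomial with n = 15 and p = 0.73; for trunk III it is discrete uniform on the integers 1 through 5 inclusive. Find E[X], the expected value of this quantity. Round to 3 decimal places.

7.796

Component means — I: 4.84; II: 10.95; III: 3.
E[X] = 0.23·4.84 + 0.55·10.95 + 0.22·3 = 7.7957.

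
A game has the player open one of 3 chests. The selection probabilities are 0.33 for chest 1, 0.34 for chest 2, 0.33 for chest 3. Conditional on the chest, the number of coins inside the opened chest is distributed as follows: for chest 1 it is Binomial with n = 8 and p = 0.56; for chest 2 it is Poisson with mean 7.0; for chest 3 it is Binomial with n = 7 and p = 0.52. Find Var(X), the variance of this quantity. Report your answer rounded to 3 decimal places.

Per component, 1: μ=4.48, E[X²]=22.0416; 2: μ=7, E[X²]=56; 3: μ=3.64, E[X²]=14.9968.
E[X] = 0.33·4.48 + 0.34·7 + 0.33·3.64 = 5.0596.
E[X²] = 0.33·22.0416 + 0.34·56 + 0.33·14.9968 = 31.2627.
Var(X) = E[X²] − (E[X])² = 31.2627 − 25.5996 = 5.66312.

5.663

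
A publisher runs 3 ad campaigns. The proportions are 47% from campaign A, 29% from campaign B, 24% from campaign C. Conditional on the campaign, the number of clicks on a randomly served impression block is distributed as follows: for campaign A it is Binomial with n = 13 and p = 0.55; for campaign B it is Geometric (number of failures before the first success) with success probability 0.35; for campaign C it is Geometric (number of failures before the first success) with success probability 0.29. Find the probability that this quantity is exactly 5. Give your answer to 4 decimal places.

Conditional on each campaign, P(X = 5): A: 0.108916; B: 0.0406102; C: 0.0523227.
By total probability, P(X = 5) = 0.47·0.108916 + 0.29·0.0406102 + 0.24·0.0523227 = 0.075525.

0.0755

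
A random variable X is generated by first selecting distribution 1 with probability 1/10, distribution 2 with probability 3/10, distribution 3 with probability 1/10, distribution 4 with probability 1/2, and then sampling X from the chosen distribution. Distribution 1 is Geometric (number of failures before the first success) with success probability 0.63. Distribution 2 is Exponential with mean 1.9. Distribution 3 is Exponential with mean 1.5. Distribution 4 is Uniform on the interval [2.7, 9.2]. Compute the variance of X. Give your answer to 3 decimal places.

8.115

Per component, 1: μ=0.587302, E[X²]=1.27715; 2: μ=1.9, E[X²]=7.22; 3: μ=1.5, E[X²]=4.5; 4: μ=5.95, E[X²]=38.9233.
E[X] = 0.1·0.587302 + 0.3·1.9 + 0.1·1.5 + 0.5·5.95 = 3.75373.
E[X²] = 0.1·1.27715 + 0.3·7.22 + 0.1·4.5 + 0.5·38.9233 = 22.2054.
Var(X) = E[X²] − (E[X])² = 22.2054 − 14.0905 = 8.11489.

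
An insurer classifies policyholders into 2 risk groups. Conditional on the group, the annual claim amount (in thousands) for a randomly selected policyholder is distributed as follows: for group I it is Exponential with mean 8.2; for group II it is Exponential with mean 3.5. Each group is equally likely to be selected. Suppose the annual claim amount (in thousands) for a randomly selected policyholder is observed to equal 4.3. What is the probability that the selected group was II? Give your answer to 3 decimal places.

0.537

Likelihoods f(4.3 | ·): I: 0.0721849; II: 0.0836316.
Posterior ∝ prior × likelihood. Numerator for II: 0.5·0.0836316 = 0.0418158.
Normalizing constant: 0.5·0.0721849 + 0.5·0.0836316 = 0.0779082.
P(II | observation) = 0.0418158 / 0.0779082 = 0.536731.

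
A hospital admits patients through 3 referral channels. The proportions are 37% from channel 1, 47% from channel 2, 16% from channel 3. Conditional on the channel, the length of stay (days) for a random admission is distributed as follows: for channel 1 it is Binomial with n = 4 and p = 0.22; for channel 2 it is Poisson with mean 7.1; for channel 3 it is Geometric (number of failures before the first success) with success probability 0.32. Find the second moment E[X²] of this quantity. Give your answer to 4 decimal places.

For each component E[X²] = Var + (mean)², giving 1: 1.4608; 2: 57.51; 3: 11.1562.
Overall E[X²] = 0.37·1.4608 + 0.47·57.51 + 0.16·11.1562 = 29.3552.

29.3552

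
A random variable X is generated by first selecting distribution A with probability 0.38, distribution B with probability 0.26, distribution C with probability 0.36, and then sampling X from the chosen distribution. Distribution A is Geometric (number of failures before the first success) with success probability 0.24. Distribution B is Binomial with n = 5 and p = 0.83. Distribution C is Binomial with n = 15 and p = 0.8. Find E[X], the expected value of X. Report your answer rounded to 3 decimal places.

6.602

Component means — A: 3.16667; B: 4.15; C: 12.
E[X] = 0.38·3.16667 + 0.26·4.15 + 0.36·12 = 6.60233.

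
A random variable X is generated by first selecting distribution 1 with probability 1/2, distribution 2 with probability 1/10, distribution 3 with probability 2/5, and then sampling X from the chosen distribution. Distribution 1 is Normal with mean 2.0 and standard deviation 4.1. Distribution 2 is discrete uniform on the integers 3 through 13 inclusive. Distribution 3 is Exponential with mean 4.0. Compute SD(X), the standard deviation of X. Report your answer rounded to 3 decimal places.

Per component, 1: μ=2, E[X²]=20.81; 2: μ=8, E[X²]=74; 3: μ=4, E[X²]=32.
E[X] = 0.5·2 + 0.1·8 + 0.4·4 = 3.4.
E[X²] = 0.5·20.81 + 0.1·74 + 0.4·32 = 30.605.
Var(X) = E[X²] − (E[X])² = 30.605 − 11.56 = 19.045.
SD(X) = √19.045 = 4.36406.

4.364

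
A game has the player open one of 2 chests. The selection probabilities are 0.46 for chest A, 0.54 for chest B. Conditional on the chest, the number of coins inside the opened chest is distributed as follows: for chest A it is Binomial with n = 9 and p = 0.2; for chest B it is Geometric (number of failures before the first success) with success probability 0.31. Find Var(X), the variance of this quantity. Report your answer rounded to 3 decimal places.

4.585

Per component, A: μ=1.8, E[X²]=4.68; B: μ=2.22581, E[X²]=12.1342.
E[X] = 0.46·1.8 + 0.54·2.22581 = 2.02994.
E[X²] = 0.46·4.68 + 0.54·12.1342 = 8.70529.
Var(X) = E[X²] − (E[X])² = 8.70529 − 4.12064 = 4.58465.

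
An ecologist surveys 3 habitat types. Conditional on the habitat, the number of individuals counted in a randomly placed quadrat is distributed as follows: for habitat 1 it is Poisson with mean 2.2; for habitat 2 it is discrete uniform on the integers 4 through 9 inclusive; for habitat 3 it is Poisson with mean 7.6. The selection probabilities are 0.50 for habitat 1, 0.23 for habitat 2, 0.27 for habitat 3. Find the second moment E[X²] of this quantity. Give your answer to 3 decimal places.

31.556

For each component E[X²] = Var + (mean)², giving 1: 7.04; 2: 45.1667; 3: 65.36.
Overall E[X²] = 0.5·7.04 + 0.23·45.1667 + 0.27·65.36 = 31.5555.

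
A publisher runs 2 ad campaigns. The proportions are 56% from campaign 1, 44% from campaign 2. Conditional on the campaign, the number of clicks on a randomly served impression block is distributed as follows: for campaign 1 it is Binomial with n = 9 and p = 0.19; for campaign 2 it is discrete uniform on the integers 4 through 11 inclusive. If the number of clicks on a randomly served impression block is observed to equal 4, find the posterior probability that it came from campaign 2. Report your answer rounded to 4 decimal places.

0.6317

Likelihoods P(X=4 | ·): 1: 0.0572546; 2: 0.125.
Posterior ∝ prior × likelihood. Numerator for 2: 0.44·0.125 = 0.055.
Normalizing constant: 0.56·0.0572546 + 0.44·0.125 = 0.0870626.
P(2 | observation) = 0.055 / 0.0870626 = 0.63173.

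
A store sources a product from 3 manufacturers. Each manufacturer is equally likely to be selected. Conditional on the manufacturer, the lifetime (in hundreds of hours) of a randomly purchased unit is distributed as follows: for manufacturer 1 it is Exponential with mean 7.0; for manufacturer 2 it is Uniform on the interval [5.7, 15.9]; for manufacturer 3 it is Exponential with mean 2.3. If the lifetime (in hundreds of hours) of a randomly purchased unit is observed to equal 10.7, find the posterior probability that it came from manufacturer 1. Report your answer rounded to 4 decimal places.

Likelihoods f(10.7 | ·): 1: 0.0309779; 2: 0.0980392; 3: 0.00414819.
Posterior ∝ prior × likelihood. Numerator for 1: 0.333333·0.0309779 = 0.010326.
Normalizing constant: 0.333333·0.0309779 + 0.333333·0.0980392 + 0.333333·0.00414819 = 0.0443884.
P(1 | observation) = 0.010326 / 0.0443884 = 0.232627.

0.2326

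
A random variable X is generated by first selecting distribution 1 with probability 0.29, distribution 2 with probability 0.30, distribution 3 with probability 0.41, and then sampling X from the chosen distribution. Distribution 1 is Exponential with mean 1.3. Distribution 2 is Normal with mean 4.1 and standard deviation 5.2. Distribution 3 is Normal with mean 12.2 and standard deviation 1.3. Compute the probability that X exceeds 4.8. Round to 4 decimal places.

0.5512

Conditional on each component, P(X > 4.8): 1: 0.0249144; 2: 0.446458; 3: 1.
By total probability, P(X > 4.8) = 0.29·0.0249144 + 0.3·0.446458 + 0.41·1 = 0.551163.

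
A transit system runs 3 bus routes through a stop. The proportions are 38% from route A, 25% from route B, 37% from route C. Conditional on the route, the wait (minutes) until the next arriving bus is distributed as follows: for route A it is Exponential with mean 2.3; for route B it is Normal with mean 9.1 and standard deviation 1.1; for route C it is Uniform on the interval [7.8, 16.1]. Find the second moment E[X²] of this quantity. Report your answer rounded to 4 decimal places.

79.9864

For each component E[X²] = Var + (mean)², giving A: 10.58; B: 84.02; C: 148.543.
Overall E[X²] = 0.38·10.58 + 0.25·84.02 + 0.37·148.543 = 79.9864.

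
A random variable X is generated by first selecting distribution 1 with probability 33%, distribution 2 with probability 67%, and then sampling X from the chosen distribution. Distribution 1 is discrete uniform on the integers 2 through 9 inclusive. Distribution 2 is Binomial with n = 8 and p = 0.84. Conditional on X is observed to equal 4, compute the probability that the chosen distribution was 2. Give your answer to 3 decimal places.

0.271

Likelihoods P(X=4 | ·): 1: 0.125; 2: 0.0228399.
Posterior ∝ prior × likelihood. Numerator for 2: 0.67·0.0228399 = 0.0153028.
Normalizing constant: 0.33·0.125 + 0.67·0.0228399 = 0.0565528.
P(2 | observation) = 0.0153028 / 0.0565528 = 0.270593.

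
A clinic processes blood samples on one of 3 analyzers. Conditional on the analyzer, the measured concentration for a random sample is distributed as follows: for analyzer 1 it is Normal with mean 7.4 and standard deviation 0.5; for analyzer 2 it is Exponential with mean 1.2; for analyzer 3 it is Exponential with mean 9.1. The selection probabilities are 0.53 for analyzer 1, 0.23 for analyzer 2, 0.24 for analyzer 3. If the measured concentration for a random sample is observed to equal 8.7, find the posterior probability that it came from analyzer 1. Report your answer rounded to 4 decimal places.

0.5836

Likelihoods f(8.7 | ·): 1: 0.0271659; 2: 0.000591812; 3: 0.0422429.
Posterior ∝ prior × likelihood. Numerator for 1: 0.53·0.0271659 = 0.0143979.
Normalizing constant: 0.53·0.0271659 + 0.23·0.000591812 + 0.24·0.0422429 = 0.0246724.
P(1 | observation) = 0.0143979 / 0.0246724 = 0.583566.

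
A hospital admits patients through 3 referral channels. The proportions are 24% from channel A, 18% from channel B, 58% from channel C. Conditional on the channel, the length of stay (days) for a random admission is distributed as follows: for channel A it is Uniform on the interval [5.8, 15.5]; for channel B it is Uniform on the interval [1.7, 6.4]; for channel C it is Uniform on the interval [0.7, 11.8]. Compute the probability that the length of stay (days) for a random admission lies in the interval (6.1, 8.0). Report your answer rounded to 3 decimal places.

0.158

Conditional on each channel, P(6.1 < X < 8.0): A: 0.195876; B: 0.0638298; C: 0.171171.
By total probability, P(6.1 < X < 8.0) = 0.24·0.195876 + 0.18·0.0638298 + 0.58·0.171171 = 0.157779.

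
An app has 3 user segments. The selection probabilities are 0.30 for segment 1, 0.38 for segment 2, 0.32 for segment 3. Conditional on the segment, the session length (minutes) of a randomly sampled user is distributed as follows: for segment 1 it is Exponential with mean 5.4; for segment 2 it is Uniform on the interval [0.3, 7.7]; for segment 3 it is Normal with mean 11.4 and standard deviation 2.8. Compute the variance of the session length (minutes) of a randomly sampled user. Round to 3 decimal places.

Per component, 1: μ=5.4, E[X²]=58.32; 2: μ=4, E[X²]=20.5633; 3: μ=11.4, E[X²]=137.8.
E[X] = 0.3·5.4 + 0.38·4 + 0.32·11.4 = 6.788.
E[X²] = 0.3·58.32 + 0.38·20.5633 + 0.32·137.8 = 69.4061.
Var(X) = E[X²] − (E[X])² = 69.4061 − 46.0769 = 23.3291.

23.329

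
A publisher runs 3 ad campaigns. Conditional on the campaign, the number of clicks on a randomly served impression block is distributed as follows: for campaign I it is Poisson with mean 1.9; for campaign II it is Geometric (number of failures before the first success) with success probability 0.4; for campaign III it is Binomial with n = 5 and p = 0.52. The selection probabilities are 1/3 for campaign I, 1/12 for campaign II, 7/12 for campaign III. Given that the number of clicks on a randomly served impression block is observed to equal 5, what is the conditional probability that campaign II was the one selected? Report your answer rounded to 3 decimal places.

Likelihoods P(X=5 | ·): I: 0.0308622; II: 0.031104; III: 0.0380204.
Posterior ∝ prior × likelihood. Numerator for II: 0.0833333·0.031104 = 0.002592.
Normalizing constant: 0.333333·0.0308622 + 0.0833333·0.031104 + 0.583333·0.0380204 = 0.035058.
P(II | observation) = 0.002592 / 0.035058 = 0.0739347.

0.074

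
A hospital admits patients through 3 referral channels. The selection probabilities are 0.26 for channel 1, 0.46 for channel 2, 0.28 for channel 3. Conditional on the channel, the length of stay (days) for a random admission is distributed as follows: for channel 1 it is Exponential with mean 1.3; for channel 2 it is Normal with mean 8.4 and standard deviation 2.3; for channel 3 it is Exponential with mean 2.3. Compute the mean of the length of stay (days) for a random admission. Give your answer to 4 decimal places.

Component means — 1: 1.3; 2: 8.4; 3: 2.3.
E[X] = 0.26·1.3 + 0.46·8.4 + 0.28·2.3 = 4.846.

4.8460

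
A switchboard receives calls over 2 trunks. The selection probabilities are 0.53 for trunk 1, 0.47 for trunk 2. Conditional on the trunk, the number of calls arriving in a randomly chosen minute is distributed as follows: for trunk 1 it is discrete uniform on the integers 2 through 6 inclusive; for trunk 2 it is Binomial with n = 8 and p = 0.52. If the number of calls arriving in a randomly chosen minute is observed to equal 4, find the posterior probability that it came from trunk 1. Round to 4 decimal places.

0.4536

Likelihoods P(X=4 | ·): 1: 0.2; 2: 0.271692.
Posterior ∝ prior × likelihood. Numerator for 1: 0.53·0.2 = 0.106.
Normalizing constant: 0.53·0.2 + 0.47·0.271692 = 0.233695.
P(1 | observation) = 0.106 / 0.233695 = 0.453582.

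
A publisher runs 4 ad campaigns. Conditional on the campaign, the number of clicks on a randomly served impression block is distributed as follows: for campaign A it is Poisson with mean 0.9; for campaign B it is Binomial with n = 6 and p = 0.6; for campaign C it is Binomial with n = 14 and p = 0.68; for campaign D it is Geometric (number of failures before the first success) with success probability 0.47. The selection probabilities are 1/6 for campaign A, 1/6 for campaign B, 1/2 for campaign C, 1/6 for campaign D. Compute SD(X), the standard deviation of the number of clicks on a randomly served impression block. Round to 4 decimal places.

4.2034

Per component, A: μ=0.9, E[X²]=1.71; B: μ=3.6, E[X²]=14.4; C: μ=9.52, E[X²]=93.6768; D: μ=1.12766, E[X²]=3.67089.
E[X] = 0.166667·0.9 + 0.166667·3.6 + 0.5·9.52 + 0.166667·1.12766 = 5.69794.
E[X²] = 0.166667·1.71 + 0.166667·14.4 + 0.5·93.6768 + 0.166667·3.67089 = 50.1352.
Var(X) = E[X²] − (E[X])² = 50.1352 − 32.4666 = 17.6687.
SD(X) = √17.6687 = 4.20341.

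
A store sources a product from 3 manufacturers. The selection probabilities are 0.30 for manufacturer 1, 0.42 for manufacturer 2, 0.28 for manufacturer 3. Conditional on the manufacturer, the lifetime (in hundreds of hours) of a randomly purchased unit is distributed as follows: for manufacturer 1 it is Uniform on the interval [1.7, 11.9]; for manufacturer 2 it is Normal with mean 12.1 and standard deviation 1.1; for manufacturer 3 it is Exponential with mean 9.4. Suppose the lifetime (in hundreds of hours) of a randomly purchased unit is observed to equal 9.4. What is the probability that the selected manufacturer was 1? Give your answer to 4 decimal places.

Likelihoods f(9.4 | ·): 1: 0.0980392; 2: 0.0178341; 3: 0.0391361.
Posterior ∝ prior × likelihood. Numerator for 1: 0.3·0.0980392 = 0.0294118.
Normalizing constant: 0.3·0.0980392 + 0.42·0.0178341 + 0.28·0.0391361 = 0.0478602.
P(1 | observation) = 0.0294118 / 0.0478602 = 0.614535.

0.6145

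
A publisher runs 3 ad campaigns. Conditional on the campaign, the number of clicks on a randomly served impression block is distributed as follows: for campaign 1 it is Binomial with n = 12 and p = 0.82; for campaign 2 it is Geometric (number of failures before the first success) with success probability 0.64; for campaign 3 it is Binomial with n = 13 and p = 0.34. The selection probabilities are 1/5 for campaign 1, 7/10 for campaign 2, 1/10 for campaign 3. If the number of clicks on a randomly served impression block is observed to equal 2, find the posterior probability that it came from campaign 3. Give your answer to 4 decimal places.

Likelihoods P(X=2 | ·): 1: 1.58452e-06; 2: 0.082944; 3: 0.0933331.
Posterior ∝ prior × likelihood. Numerator for 3: 0.1·0.0933331 = 0.00933331.
Normalizing constant: 0.2·1.58452e-06 + 0.7·0.082944 + 0.1·0.0933331 = 0.0673944.
P(3 | observation) = 0.00933331 / 0.0673944 = 0.138488.

0.1385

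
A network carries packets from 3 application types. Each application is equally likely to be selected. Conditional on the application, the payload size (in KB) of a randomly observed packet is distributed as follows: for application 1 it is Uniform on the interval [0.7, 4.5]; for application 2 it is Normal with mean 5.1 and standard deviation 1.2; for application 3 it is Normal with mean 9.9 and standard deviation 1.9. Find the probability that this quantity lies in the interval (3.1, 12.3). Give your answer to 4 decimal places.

0.7391

Conditional on each application, P(3.1 < X < 12.3): 1: 0.368421; 2: 0.95221; 3: 0.896561.
By total probability, P(3.1 < X < 12.3) = 0.333333·0.368421 + 0.333333·0.95221 + 0.333333·0.896561 = 0.739064.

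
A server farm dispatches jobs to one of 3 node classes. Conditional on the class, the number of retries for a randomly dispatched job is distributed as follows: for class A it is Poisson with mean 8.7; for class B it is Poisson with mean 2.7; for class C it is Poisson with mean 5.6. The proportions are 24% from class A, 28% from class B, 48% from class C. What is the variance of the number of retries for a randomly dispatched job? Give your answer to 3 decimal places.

10.189

Per component, A: μ=8.7, E[X²]=84.39; B: μ=2.7, E[X²]=9.99; C: μ=5.6, E[X²]=36.96.
E[X] = 0.24·8.7 + 0.28·2.7 + 0.48·5.6 = 5.532.
E[X²] = 0.24·84.39 + 0.28·9.99 + 0.48·36.96 = 40.7916.
Var(X) = E[X²] − (E[X])² = 40.7916 − 30.603 = 10.1886.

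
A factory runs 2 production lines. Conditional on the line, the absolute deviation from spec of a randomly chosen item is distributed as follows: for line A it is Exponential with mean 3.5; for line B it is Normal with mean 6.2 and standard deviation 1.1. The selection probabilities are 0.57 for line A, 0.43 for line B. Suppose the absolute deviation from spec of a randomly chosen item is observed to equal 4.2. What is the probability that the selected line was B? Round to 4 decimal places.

0.3784

Likelihoods f(4.2 | ·): A: 0.0860555; B: 0.0694505.
Posterior ∝ prior × likelihood. Numerator for B: 0.43·0.0694505 = 0.0298637.
Normalizing constant: 0.57·0.0860555 + 0.43·0.0694505 = 0.0789153.
P(B | observation) = 0.0298637 / 0.0789153 = 0.378427.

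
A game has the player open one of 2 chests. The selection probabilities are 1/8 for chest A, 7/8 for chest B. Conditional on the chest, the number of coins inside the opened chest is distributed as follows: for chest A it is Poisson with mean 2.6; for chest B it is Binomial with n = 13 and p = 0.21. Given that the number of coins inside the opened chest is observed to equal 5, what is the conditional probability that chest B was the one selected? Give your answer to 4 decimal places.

0.8836

Likelihoods P(X=5 | ·): A: 0.0735394; B: 0.0797428.
Posterior ∝ prior × likelihood. Numerator for B: 0.875·0.0797428 = 0.069775.
Normalizing constant: 0.125·0.0735394 + 0.875·0.0797428 = 0.0789674.
P(B | observation) = 0.069775 / 0.0789674 = 0.883592.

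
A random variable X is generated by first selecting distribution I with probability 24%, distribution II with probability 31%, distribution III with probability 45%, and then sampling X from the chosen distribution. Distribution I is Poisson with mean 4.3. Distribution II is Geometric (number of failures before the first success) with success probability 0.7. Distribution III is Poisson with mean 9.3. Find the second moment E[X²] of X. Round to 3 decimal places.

48.822

For each component E[X²] = Var + (mean)², giving I: 22.79; II: 0.795918; III: 95.79.
Overall E[X²] = 0.24·22.79 + 0.31·0.795918 + 0.45·95.79 = 48.8218.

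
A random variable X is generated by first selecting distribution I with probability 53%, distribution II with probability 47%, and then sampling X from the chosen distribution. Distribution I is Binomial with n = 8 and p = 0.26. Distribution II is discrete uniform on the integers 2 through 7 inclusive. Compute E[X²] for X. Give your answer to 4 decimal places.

For each component E[X²] = Var + (mean)², giving I: 5.8656; II: 23.1667.
Overall E[X²] = 0.53·5.8656 + 0.47·23.1667 = 13.9971.

13.9971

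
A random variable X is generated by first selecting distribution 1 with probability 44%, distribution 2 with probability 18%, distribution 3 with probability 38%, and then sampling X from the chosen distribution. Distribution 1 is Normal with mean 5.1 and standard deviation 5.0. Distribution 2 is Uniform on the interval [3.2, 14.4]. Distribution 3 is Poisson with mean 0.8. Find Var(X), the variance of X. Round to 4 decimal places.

21.7390

Per component, 1: μ=5.1, E[X²]=51.01; 2: μ=8.8, E[X²]=87.8933; 3: μ=0.8, E[X²]=1.44.
E[X] = 0.44·5.1 + 0.18·8.8 + 0.38·0.8 = 4.132.
E[X²] = 0.44·51.01 + 0.18·87.8933 + 0.38·1.44 = 38.8124.
Var(X) = E[X²] − (E[X])² = 38.8124 − 17.0734 = 21.739.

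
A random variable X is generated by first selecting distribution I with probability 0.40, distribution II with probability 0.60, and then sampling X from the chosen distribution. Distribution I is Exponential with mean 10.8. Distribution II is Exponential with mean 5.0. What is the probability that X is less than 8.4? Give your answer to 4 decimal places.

0.7044

Conditional on each component, P(X < 8.4): I: 0.540574; II: 0.813626.
By total probability, P(X < 8.4) = 0.4·0.540574 + 0.6·0.813626 = 0.704405.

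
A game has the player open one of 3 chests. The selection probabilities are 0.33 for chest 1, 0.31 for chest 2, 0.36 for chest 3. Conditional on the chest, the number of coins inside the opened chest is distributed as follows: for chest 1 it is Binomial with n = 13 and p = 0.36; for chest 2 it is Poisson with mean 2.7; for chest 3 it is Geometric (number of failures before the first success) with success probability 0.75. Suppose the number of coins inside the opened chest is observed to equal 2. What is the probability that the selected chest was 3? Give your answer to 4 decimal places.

Likelihoods P(X=2 | ·): 1: 0.0745898; 2: 0.244964; 3: 0.046875.
Posterior ∝ prior × likelihood. Numerator for 3: 0.36·0.046875 = 0.016875.
Normalizing constant: 0.33·0.0745898 + 0.31·0.244964 + 0.36·0.046875 = 0.117428.
P(3 | observation) = 0.016875 / 0.117428 = 0.143704.

0.1437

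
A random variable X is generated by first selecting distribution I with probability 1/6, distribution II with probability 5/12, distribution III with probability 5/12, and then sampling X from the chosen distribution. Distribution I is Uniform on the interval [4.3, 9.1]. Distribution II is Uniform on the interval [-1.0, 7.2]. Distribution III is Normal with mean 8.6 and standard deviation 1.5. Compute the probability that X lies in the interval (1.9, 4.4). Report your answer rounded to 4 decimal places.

0.1316

Conditional on each component, P(1.9 < X < 4.4): I: 0.0208333; II: 0.304878; III: 0.00255116.
By total probability, P(1.9 < X < 4.4) = 0.166667·0.0208333 + 0.416667·0.304878 + 0.416667·0.00255116 = 0.131568.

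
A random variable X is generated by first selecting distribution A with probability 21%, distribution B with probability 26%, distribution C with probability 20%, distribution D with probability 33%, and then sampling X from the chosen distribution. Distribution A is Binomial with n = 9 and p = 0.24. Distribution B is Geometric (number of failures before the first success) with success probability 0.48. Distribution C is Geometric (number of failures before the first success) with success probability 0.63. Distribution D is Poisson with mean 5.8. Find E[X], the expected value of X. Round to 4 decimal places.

Component means — A: 2.16; B: 1.08333; C: 0.587302; D: 5.8.
E[X] = 0.21·2.16 + 0.26·1.08333 + 0.2·0.587302 + 0.33·5.8 = 2.76673.

2.7667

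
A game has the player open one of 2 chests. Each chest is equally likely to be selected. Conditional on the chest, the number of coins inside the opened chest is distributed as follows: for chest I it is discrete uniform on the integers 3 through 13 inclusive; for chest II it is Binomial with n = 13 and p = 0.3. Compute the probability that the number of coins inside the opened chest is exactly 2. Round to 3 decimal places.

Conditional on each chest, P(X = 2): I: 0; II: 0.138808.
By total probability, P(X = 2) = 0.5·0 + 0.5·0.138808 = 0.0694042.

0.069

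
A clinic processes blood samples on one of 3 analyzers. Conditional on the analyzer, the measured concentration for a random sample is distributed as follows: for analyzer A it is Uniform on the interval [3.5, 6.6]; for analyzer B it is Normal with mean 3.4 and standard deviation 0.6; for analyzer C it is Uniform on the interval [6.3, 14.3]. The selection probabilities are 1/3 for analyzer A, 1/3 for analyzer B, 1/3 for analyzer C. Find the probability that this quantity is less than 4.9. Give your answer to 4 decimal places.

Conditional on each analyzer, P(X < 4.9): A: 0.451613; B: 0.99379; C: 0.
By total probability, P(X < 4.9) = 0.333333·0.451613 + 0.333333·0.99379 + 0.333333·0 = 0.481801.

0.4818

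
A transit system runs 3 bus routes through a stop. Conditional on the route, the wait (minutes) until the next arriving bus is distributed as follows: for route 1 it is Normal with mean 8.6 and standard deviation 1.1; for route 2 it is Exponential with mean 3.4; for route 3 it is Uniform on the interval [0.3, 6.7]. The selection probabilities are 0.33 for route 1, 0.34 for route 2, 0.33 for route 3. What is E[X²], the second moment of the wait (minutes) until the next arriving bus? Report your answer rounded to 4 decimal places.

For each component E[X²] = Var + (mean)², giving 1: 75.17; 2: 23.12; 3: 15.6633.
Overall E[X²] = 0.33·75.17 + 0.34·23.12 + 0.33·15.6633 = 37.8358.

37.8358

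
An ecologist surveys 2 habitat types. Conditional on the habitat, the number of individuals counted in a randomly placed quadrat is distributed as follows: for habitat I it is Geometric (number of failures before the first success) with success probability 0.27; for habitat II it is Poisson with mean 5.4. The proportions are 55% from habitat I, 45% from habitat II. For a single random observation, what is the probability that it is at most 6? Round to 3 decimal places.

0.805

Conditional on each habitat, P(X ≤ 6): I: 0.889526; II: 0.701671.
By total probability, P(X ≤ 6) = 0.55·0.889526 + 0.45·0.701671 = 0.804991.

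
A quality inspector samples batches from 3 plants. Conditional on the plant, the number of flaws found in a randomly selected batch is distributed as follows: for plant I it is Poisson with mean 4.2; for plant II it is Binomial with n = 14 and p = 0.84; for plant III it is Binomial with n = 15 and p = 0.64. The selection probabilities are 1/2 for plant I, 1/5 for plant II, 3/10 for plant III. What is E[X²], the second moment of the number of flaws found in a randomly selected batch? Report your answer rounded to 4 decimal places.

67.6406

For each component E[X²] = Var + (mean)², giving I: 21.84; II: 140.179; III: 95.616.
Overall E[X²] = 0.5·21.84 + 0.2·140.179 + 0.3·95.616 = 67.6406.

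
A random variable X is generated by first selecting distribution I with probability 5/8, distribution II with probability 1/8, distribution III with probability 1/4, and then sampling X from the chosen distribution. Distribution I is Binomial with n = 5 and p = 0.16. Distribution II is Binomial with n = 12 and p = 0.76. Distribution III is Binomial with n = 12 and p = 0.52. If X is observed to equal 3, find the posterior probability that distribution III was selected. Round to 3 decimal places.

0.366

Likelihoods P(X=3 | ·): I: 0.0289014; II: 0.000255132; III: 0.0418412.
Posterior ∝ prior × likelihood. Numerator for III: 0.25·0.0418412 = 0.0104603.
Normalizing constant: 0.625·0.0289014 + 0.125·0.000255132 + 0.25·0.0418412 = 0.0285555.
P(III | observation) = 0.0104603 / 0.0285555 = 0.366314.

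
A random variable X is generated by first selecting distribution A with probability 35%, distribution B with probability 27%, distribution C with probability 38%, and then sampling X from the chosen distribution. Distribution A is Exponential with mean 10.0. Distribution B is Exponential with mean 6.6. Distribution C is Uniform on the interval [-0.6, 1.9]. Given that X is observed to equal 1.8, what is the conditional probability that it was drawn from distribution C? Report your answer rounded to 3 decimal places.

0.716

Likelihoods f(1.8 | ·): A: 0.083527; B: 0.115349; C: 0.4.
Posterior ∝ prior × likelihood. Numerator for C: 0.38·0.4 = 0.152.
Normalizing constant: 0.35·0.083527 + 0.27·0.115349 + 0.38·0.4 = 0.212379.
P(C | observation) = 0.152 / 0.212379 = 0.715703.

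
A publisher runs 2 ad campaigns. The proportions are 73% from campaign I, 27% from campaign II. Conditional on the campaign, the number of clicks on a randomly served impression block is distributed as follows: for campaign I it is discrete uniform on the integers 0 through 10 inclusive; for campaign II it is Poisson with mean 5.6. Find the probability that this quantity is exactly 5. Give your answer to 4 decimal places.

0.1122

Conditional on each campaign, P(X = 5): I: 0.0909091; II: 0.169711.
By total probability, P(X = 5) = 0.73·0.0909091 + 0.27·0.169711 = 0.112186.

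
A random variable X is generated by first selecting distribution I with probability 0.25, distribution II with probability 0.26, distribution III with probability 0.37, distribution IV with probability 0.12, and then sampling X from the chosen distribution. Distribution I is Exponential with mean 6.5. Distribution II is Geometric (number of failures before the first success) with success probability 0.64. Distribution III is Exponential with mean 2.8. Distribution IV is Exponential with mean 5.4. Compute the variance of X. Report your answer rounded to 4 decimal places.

Per component, I: μ=6.5, E[X²]=84.5; II: μ=0.5625, E[X²]=1.19531; III: μ=2.8, E[X²]=15.68; IV: μ=5.4, E[X²]=58.32.
E[X] = 0.25·6.5 + 0.26·0.5625 + 0.37·2.8 + 0.12·5.4 = 3.45525.
E[X²] = 0.25·84.5 + 0.26·1.19531 + 0.37·15.68 + 0.12·58.32 = 34.2358.
Var(X) = E[X²] − (E[X])² = 34.2358 − 11.9388 = 22.297.

22.2970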